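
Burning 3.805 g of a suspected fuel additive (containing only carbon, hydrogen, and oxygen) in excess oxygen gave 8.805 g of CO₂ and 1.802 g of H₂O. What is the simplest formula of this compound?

C8H8O3

mol C = 8.805 g CO₂ ÷ 44.009 g/mol = 0.20007 mol
mol H = 2 × 1.802 g H₂O ÷ 18.015 g/mol = 0.20006 mol
mass O = 3.805 − (2.4031 + 0.20166) = 1.2003 g → mol O = 1.2003 ÷ 15.999 = 0.075022 mol
Divide by the smallest (0.075022 mol): C 2.667, H 2.667, O 1.000
Multiplying each by 3 gives whole numbers: C 8.00, H 8.00, O 3.00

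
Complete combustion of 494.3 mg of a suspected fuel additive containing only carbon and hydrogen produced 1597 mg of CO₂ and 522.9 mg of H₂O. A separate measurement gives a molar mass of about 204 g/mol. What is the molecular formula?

C15H24

mol C = 1.597 g CO₂ ÷ 44.009 g/mol = 0.036288 mol
mol H = 2 × 0.5229 g H₂O ÷ 18.015 g/mol = 0.058052 mol
Divide by the smallest (0.036288 mol): C 1.000, H 1.600
Multiplying each by 5 gives whole numbers: C 5.00, H 8.00
Empirical formula: C5H8
Empirical-formula mass = 68.12 g/mol; 204 ÷ 68.12 ≈ 3, so the molecular formula is C15H24.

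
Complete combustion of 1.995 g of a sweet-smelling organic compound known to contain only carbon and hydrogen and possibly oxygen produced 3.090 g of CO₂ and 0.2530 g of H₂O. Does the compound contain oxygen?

mol C = 3.090 g CO₂ ÷ 44.009 g/mol = 0.070213 mol
mol H = 2 × 0.2530 g H₂O ÷ 18.015 g/mol = 0.028088 mol
C and H account for only 0.87164 g of the 1.995 g sample; the remaining 1.1234 g must be oxygen.

yes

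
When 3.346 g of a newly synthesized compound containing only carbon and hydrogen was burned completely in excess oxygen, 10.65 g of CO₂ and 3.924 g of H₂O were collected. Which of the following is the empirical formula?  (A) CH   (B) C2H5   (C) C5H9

mol C = 10.65 g CO₂ ÷ 44.009 g/mol = 0.24200 mol
mol H = 2 × 3.924 g H₂O ÷ 18.015 g/mol = 0.43564 mol
Divide by the smallest (0.24200 mol): C 1.000, H 1.800
Multiplying each by 5 gives whole numbers: C 5.00, H 9.00

(C) C5H9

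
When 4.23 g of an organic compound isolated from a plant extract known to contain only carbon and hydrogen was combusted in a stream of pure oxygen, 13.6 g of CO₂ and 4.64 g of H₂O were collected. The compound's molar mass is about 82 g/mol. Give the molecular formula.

mol C = 13.6 g CO₂ ÷ 44.009 g/mol = 0.3090 mol
mol H = 2 × 4.64 g H₂O ÷ 18.015 g/mol = 0.5151 mol
Divide by the smallest (0.3090 mol): C 1.000, H 1.667
Multiplying each by 3 gives whole numbers: C 3.00, H 5.00
Empirical formula: C3H5
Empirical-formula mass = 41.07 g/mol; 82 ÷ 41.07 ≈ 2, so the molecular formula is C6H10.

C6H10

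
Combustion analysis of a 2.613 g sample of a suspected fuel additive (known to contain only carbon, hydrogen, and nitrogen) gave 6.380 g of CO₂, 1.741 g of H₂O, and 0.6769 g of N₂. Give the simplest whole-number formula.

C3H4N

mol C = 6.380 g CO₂ ÷ 44.009 g/mol = 0.14497 mol
mol H = 2 × 1.741 g H₂O ÷ 18.015 g/mol = 0.19328 mol
mol N = 2 × 0.6769 g N₂ ÷ 28.014 g/mol = 0.048326 mol
Divide by the smallest (0.048326 mol): C 3.000, H 4.000, N 1.000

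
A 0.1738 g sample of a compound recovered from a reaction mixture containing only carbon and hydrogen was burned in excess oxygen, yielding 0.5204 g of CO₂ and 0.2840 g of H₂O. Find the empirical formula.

C3H8

mol C = 0.5204 g CO₂ ÷ 44.009 g/mol = 0.011825 mol
mol H = 2 × 0.2840 g H₂O ÷ 18.015 g/mol = 0.031529 mol
Divide by the smallest (0.011825 mol): C 1.000, H 2.666
Multiplying each by 3 gives whole numbers: C 3.00, H 8.00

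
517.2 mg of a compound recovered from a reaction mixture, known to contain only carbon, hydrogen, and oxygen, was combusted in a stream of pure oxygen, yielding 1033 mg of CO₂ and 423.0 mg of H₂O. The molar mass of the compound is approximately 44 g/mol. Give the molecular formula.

mol C = 1.033 g CO₂ ÷ 44.009 g/mol = 0.023472 mol
mol H = 2 × 0.4230 g H₂O ÷ 18.015 g/mol = 0.046961 mol
mass O = 0.5172 − (0.28193 + 0.047337) = 0.18794 g → mol O = 0.18794 ÷ 15.999 = 0.011747 mol
Divide by the smallest (0.011747 mol): C 1.998, H 3.998, O 1.000
Empirical formula: C2H4O
Empirical-formula mass = 44.05 g/mol; 44 ÷ 44.05 ≈ 1, so the molecular formula is C2H4O.

C2H4O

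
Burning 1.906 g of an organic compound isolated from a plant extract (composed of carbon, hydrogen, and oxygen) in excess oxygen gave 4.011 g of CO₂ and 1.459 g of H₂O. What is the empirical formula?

C9H16O4

mol C = 4.011 g CO₂ ÷ 44.009 g/mol = 0.091140 mol
mol H = 2 × 1.459 g H₂O ÷ 18.015 g/mol = 0.16198 mol
mass O = 1.906 − (1.0947 + 0.16327) = 0.64804 g → mol O = 0.64804 ÷ 15.999 = 0.040505 mol
Divide by the smallest (0.040505 mol): C 2.250, H 3.999, O 1.000
Multiplying each by 4 gives whole numbers: C 9.00, H 16.00, O 4.00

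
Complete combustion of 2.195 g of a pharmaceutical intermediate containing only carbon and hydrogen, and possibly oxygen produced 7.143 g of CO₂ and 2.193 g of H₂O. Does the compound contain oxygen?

no

mol C = 7.143 g CO₂ ÷ 44.009 g/mol = 0.16231 mol
mol H = 2 × 2.193 g H₂O ÷ 18.015 g/mol = 0.24346 mol
C and H together account for 2.1949 g — essentially the entire 2.195 g sample — so the compound contains no oxygen.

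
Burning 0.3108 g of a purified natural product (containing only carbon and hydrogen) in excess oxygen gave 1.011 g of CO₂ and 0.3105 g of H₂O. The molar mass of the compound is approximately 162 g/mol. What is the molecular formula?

C12H18

mol C = 1.011 g CO₂ ÷ 44.009 g/mol = 0.022973 mol
mol H = 2 × 0.3105 g H₂O ÷ 18.015 g/mol = 0.034471 mol
Divide by the smallest (0.022973 mol): C 1.000, H 1.501
Multiplying each by 2 gives whole numbers: C 2.00, H 3.00
Empirical formula: C2H3
Empirical-formula mass = 27.05 g/mol; 162 ÷ 27.05 ≈ 6, so the molecular formula is C12H18.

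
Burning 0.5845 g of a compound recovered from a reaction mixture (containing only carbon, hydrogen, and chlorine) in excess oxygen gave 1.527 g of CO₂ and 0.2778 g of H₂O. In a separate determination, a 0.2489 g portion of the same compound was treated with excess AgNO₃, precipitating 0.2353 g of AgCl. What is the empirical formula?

mol C = 1.527 g CO₂ ÷ 44.009 g/mol = 0.034697 mol
mol H = 2 × 0.2778 g H₂O ÷ 18.015 g/mol = 0.030841 mol
From the AgCl data: mol Cl per gram of compound = (0.2353 ÷ 143.318) ÷ 0.2489 = 0.0065962 mol/g, so in the 0.5845 g combustion sample mol Cl = 0.0038555 mol
Divide by the smallest (0.0038555 mol): C 8.999, H 7.999, Cl 1.000

C9H8Cl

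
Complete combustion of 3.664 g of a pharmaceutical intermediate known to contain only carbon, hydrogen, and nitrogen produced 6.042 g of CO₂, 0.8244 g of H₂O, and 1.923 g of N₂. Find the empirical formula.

mol C = 6.042 g CO₂ ÷ 44.009 g/mol = 0.13729 mol
mol H = 2 × 0.8244 g H₂O ÷ 18.015 g/mol = 0.091524 mol
mol N = 2 × 1.923 g N₂ ÷ 28.014 g/mol = 0.13729 mol
Divide by the smallest (0.091524 mol): C 1.500, H 1.000, N 1.500
Multiplying each by 2 gives whole numbers: C 3.00, H 2.00, N 3.00

C3H2N3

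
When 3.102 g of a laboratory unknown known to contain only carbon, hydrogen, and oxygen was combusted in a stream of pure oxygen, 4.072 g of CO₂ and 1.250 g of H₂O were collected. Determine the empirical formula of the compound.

mol C = 4.072 g CO₂ ÷ 44.009 g/mol = 0.092527 mol
mol H = 2 × 1.250 g H₂O ÷ 18.015 g/mol = 0.13877 mol
mass O = 3.102 − (1.1113 + 0.13988) = 1.8508 g → mol O = 1.8508 ÷ 15.999 = 0.11568 mol
Divide by the smallest (0.092527 mol): C 1.000, H 1.500, O 1.250
Multiplying each by 4 gives whole numbers: C 4.00, H 6.00, O 5.00

C4H6O5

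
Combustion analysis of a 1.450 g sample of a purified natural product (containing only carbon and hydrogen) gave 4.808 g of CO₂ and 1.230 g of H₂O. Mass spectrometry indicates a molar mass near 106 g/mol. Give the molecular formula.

C8H10

mol C = 4.808 g CO₂ ÷ 44.009 g/mol = 0.10925 mol
mol H = 2 × 1.230 g H₂O ÷ 18.015 g/mol = 0.13655 mol
Divide by the smallest (0.10925 mol): C 1.000, H 1.250
Multiplying each by 4 gives whole numbers: C 4.00, H 5.00
Empirical formula: C4H5
Empirical-formula mass = 53.08 g/mol; 106 ÷ 53.08 ≈ 2, so the molecular formula is C8H10.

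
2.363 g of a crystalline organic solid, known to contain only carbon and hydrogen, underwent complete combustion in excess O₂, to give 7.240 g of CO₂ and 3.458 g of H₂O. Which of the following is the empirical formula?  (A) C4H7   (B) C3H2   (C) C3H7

(C) C3H7

mol C = 7.240 g CO₂ ÷ 44.009 g/mol = 0.16451 mol
mol H = 2 × 3.458 g H₂O ÷ 18.015 g/mol = 0.38390 mol
Divide by the smallest (0.16451 mol): C 1.000, H 2.334
Multiplying each by 3 gives whole numbers: C 3.00, H 7.00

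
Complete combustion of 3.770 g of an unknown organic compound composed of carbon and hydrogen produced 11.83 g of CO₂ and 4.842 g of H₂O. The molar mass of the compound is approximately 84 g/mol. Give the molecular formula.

C6H12

mol C = 11.83 g CO₂ ÷ 44.009 g/mol = 0.26881 mol
mol H = 2 × 4.842 g H₂O ÷ 18.015 g/mol = 0.53755 mol
Divide by the smallest (0.26881 mol): C 1.000, H 2.000
Empirical formula: CH2
Empirical-formula mass = 14.03 g/mol; 84 ÷ 14.03 ≈ 6, so the molecular formula is C6H12.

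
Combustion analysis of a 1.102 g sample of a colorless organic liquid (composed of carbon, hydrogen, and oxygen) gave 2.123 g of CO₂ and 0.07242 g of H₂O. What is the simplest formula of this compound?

mol C = 2.123 g CO₂ ÷ 44.009 g/mol = 0.048240 mol
mol H = 2 × 0.07242 g H₂O ÷ 18.015 g/mol = 0.0080400 mol
mass O = 1.102 − (0.57941 + 0.0081043) = 0.51448 g → mol O = 0.51448 ÷ 15.999 = 0.032157 mol
Divide by the smallest (0.0080400 mol): C 6.000, H 1.000, O 4.000

C6HO4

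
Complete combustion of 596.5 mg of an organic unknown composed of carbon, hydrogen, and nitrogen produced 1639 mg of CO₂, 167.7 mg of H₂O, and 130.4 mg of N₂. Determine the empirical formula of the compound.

mol C = 1.639 g CO₂ ÷ 44.009 g/mol = 0.037242 mol
mol H = 2 × 0.1677 g H₂O ÷ 18.015 g/mol = 0.018618 mol
mol N = 2 × 0.1304 g N₂ ÷ 28.014 g/mol = 0.0093096 mol
Divide by the smallest (0.0093096 mol): C 4.000, H 2.000, N 1.000

C4H2N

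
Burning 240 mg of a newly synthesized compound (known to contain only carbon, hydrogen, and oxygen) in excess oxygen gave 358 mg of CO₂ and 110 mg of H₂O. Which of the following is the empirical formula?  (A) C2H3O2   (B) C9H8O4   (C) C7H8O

mol C = 0.358 g CO₂ ÷ 44.009 g/mol = 0.008135 mol
mol H = 2 × 0.110 g H₂O ÷ 18.015 g/mol = 0.01221 mol
mass O = 0.240 − (0.09771 + 0.01231) = 0.1300 g → mol O = 0.1300 ÷ 15.999 = 0.008125 mol
Divide by the smallest (0.008125 mol): C 1.001, H 1.503, O 1.000
Multiplying each by 2 gives whole numbers: C 2.00, H 3.01, O 2.00

(A) C2H3O2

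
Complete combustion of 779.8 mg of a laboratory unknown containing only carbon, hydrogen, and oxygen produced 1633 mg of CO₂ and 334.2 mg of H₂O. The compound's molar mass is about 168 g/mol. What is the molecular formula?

mol C = 1.633 g CO₂ ÷ 44.009 g/mol = 0.037106 mol
mol H = 2 × 0.3342 g H₂O ÷ 18.015 g/mol = 0.037102 mol
mass O = 0.7798 − (0.44568 + 0.037399) = 0.29672 g → mol O = 0.29672 ÷ 15.999 = 0.018546 mol
Divide by the smallest (0.018546 mol): C 2.001, H 2.001, O 1.000
Empirical formula: C2H2O
Empirical-formula mass = 42.04 g/mol; 168 ÷ 42.04 ≈ 4, so the molecular formula is C8H8O4.

C8H8O4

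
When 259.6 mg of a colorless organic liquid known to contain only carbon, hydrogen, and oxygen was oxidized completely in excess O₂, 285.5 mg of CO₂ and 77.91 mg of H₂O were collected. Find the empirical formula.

C3H4O5

mol C = 0.2855 g CO₂ ÷ 44.009 g/mol = 0.0064873 mol
mol H = 2 × 0.07791 g H₂O ÷ 18.015 g/mol = 0.0086495 mol
mass O = 0.2596 − (0.077919 + 0.0087187) = 0.17296 g → mol O = 0.17296 ÷ 15.999 = 0.010811 mol
Divide by the smallest (0.0064873 mol): C 1.000, H 1.333, O 1.666
Multiplying each by 3 gives whole numbers: C 3.00, H 4.00, O 5.00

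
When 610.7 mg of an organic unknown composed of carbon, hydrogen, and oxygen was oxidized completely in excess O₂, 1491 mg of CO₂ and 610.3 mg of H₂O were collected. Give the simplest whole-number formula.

C4H8O

mol C = 1.491 g CO₂ ÷ 44.009 g/mol = 0.033879 mol
mol H = 2 × 0.6103 g H₂O ÷ 18.015 g/mol = 0.067755 mol
mass O = 0.6107 − (0.40693 + 0.068297) = 0.13548 g → mol O = 0.13548 ÷ 15.999 = 0.0084679 mol
Divide by the smallest (0.0084679 mol): C 4.001, H 8.001, O 1.000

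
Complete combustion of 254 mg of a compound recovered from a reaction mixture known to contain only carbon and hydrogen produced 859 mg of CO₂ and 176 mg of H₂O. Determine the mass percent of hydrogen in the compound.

7.8%

mol C = 0.859 g CO₂ ÷ 44.009 g/mol = 0.01952 mol
mol H = 2 × 0.176 g H₂O ÷ 18.015 g/mol = 0.01954 mol
mass % H = 0.01970 g ÷ 0.254 g × 100%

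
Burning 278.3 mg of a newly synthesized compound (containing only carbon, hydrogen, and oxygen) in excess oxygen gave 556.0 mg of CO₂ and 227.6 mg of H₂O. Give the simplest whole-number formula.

C2H4O

mol C = 0.5560 g CO₂ ÷ 44.009 g/mol = 0.012634 mol
mol H = 2 × 0.2276 g H₂O ÷ 18.015 g/mol = 0.025268 mol
mass O = 0.2783 − (0.15174 + 0.025470) = 0.10109 g → mol O = 0.10109 ÷ 15.999 = 0.0063183 mol
Divide by the smallest (0.0063183 mol): C 2.000, H 3.999, O 1.000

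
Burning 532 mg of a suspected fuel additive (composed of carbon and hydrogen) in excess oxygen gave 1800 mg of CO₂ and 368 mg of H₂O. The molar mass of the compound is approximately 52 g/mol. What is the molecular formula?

mol C = 1.80 g CO₂ ÷ 44.009 g/mol = 0.04090 mol
mol H = 2 × 0.368 g H₂O ÷ 18.015 g/mol = 0.04085 mol
Divide by the smallest (0.04085 mol): C 1.001, H 1.000
Empirical formula: CH
Empirical-formula mass = 13.02 g/mol; 52 ÷ 13.02 ≈ 4, so the molecular formula is C4H4.

C4H4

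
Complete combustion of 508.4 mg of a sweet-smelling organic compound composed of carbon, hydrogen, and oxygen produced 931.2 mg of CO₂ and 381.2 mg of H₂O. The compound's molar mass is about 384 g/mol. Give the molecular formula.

mol C = 0.9312 g CO₂ ÷ 44.009 g/mol = 0.021159 mol
mol H = 2 × 0.3812 g H₂O ÷ 18.015 g/mol = 0.042320 mol
mass O = 0.5084 − (0.25414 + 0.042659) = 0.21160 g → mol O = 0.21160 ÷ 15.999 = 0.013226 mol
Divide by the smallest (0.013226 mol): C 1.600, H 3.200, O 1.000
Multiplying each by 5 gives whole numbers: C 8.00, H 16.00, O 5.00
Empirical formula: C8H16O5
Empirical-formula mass = 192.21 g/mol; 384 ÷ 192.21 ≈ 2, so the molecular formula is C16H32O10.

C16H32O10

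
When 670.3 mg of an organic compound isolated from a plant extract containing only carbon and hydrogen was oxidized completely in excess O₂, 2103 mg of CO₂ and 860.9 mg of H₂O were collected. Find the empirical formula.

mol C = 2.103 g CO₂ ÷ 44.009 g/mol = 0.047786 mol
mol H = 2 × 0.8609 g H₂O ÷ 18.015 g/mol = 0.095576 mol
Divide by the smallest (0.047786 mol): C 1.000, H 2.000

CH2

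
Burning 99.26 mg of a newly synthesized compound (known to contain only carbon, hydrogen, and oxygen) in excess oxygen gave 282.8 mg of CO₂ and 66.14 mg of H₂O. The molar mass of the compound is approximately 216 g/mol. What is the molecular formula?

C14H16O2

mol C = 0.2828 g CO₂ ÷ 44.009 g/mol = 0.0064260 mol
mol H = 2 × 0.06614 g H₂O ÷ 18.015 g/mol = 0.0073428 mol
mass O = 0.09926 − (0.077182 + 0.0074015) = 0.014676 g → mol O = 0.014676 ÷ 15.999 = 0.00091733 mol
Divide by the smallest (0.00091733 mol): C 7.005, H 8.005, O 1.000
Empirical formula: C7H8O
Empirical-formula mass = 108.14 g/mol; 216 ÷ 108.14 ≈ 2, so the molecular formula is C14H16O2.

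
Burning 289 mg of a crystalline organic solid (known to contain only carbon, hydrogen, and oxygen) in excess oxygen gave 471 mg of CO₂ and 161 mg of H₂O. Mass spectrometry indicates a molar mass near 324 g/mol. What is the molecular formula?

mol C = 0.471 g CO₂ ÷ 44.009 g/mol = 0.01070 mol
mol H = 2 × 0.161 g H₂O ÷ 18.015 g/mol = 0.01787 mol
mass O = 0.289 − (0.1285 + 0.01802) = 0.1424 g → mol O = 0.1424 ÷ 15.999 = 0.008903 mol
Divide by the smallest (0.008903 mol): C 1.202, H 2.008, O 1.000
Multiplying each by 5 gives whole numbers: C 6.01, H 10.04, O 5.00
Empirical formula: C6H10O5
Empirical-formula mass = 162.14 g/mol; 324 ÷ 162.14 ≈ 2, so the molecular formula is C12H20O10.

C12H20O10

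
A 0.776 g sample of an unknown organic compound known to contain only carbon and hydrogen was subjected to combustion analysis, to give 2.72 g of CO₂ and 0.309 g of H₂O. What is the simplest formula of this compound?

C9H5

mol C = 2.72 g CO₂ ÷ 44.009 g/mol = 0.06181 mol
mol H = 2 × 0.309 g H₂O ÷ 18.015 g/mol = 0.03430 mol
Divide by the smallest (0.03430 mol): C 1.802, H 1.000
Multiplying each by 5 gives whole numbers: C 9.01, H 5.00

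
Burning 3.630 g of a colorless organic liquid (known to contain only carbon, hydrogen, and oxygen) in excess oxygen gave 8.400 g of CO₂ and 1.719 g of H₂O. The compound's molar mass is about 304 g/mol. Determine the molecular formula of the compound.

C16H16O6

mol C = 8.400 g CO₂ ÷ 44.009 g/mol = 0.19087 mol
mol H = 2 × 1.719 g H₂O ÷ 18.015 g/mol = 0.19084 mol
mass O = 3.630 − (2.2925 + 0.19237) = 1.1451 g → mol O = 1.1451 ÷ 15.999 = 0.071573 mol
Divide by the smallest (0.071573 mol): C 2.667, H 2.666, O 1.000
Multiplying each by 3 gives whole numbers: C 8.00, H 8.00, O 3.00
Empirical formula: C8H8O3
Empirical-formula mass = 152.15 g/mol; 304 ÷ 152.15 ≈ 2, so the molecular formula is C16H16O6.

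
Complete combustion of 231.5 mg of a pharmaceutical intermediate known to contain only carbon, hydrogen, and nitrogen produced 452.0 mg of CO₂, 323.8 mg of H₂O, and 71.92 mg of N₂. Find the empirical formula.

mol C = 0.4520 g CO₂ ÷ 44.009 g/mol = 0.010271 mol
mol H = 2 × 0.3238 g H₂O ÷ 18.015 g/mol = 0.035948 mol
mol N = 2 × 0.07192 g N₂ ÷ 28.014 g/mol = 0.0051346 mol
Divide by the smallest (0.0051346 mol): C 2.000, H 7.001, N 1.000

C2H7N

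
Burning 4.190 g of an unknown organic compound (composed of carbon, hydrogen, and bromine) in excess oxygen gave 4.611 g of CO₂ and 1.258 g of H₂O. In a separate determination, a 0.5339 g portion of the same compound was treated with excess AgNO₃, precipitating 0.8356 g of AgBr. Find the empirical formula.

C3H4Br

mol C = 4.611 g CO₂ ÷ 44.009 g/mol = 0.10477 mol
mol H = 2 × 1.258 g H₂O ÷ 18.015 g/mol = 0.13966 mol
From the AgBr data: mol Br per gram of compound = (0.8356 ÷ 187.772) ÷ 0.5339 = 0.0083350 mol/g, so in the 4.190 g combustion sample mol Br = 0.034924 mol
Divide by the smallest (0.034924 mol): C 3.000, H 3.999, Br 1.000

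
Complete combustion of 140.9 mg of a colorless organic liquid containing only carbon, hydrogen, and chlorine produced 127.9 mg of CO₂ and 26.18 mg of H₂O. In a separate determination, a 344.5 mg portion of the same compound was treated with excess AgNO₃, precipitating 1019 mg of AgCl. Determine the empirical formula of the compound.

mol C = 0.1279 g CO₂ ÷ 44.009 g/mol = 0.0029062 mol
mol H = 2 × 0.02618 g H₂O ÷ 18.015 g/mol = 0.0029065 mol
From the AgCl data: mol Cl per gram of compound = (1.019 ÷ 143.318) ÷ 0.3445 = 0.020639 mol/g, so in the 0.1409 g combustion sample mol Cl = 0.0029080 mol
Divide by the smallest (0.0029062 mol): C 1.000, H 1.000, Cl 1.001

CHCl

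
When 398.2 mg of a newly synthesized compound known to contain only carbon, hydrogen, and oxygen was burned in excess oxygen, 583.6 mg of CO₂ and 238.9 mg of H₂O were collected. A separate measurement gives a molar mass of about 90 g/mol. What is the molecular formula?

mol C = 0.5836 g CO₂ ÷ 44.009 g/mol = 0.013261 mol
mol H = 2 × 0.2389 g H₂O ÷ 18.015 g/mol = 0.026522 mol
mass O = 0.3982 − (0.15928 + 0.026735) = 0.21219 g → mol O = 0.21219 ÷ 15.999 = 0.013263 mol
Divide by the smallest (0.013261 mol): C 1.000, H 2.000, O 1.000
Empirical formula: CH2O
Empirical-formula mass = 30.03 g/mol; 90 ÷ 30.03 ≈ 3, so the molecular formula is C3H6O3.

C3H6O3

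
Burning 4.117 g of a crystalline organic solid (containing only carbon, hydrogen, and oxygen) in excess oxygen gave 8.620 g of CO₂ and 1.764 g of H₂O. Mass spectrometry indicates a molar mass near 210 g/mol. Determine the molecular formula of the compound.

C10H10O5

mol C = 8.620 g CO₂ ÷ 44.009 g/mol = 0.19587 mol
mol H = 2 × 1.764 g H₂O ÷ 18.015 g/mol = 0.19584 mol
mass O = 4.117 − (2.3526 + 0.19740) = 1.5670 g → mol O = 1.5670 ÷ 15.999 = 0.097944 mol
Divide by the smallest (0.097944 mol): C 2.000, H 1.999, O 1.000
Empirical formula: C2H2O
Empirical-formula mass = 42.04 g/mol; 210 ÷ 42.04 ≈ 5, so the molecular formula is C10H10O5.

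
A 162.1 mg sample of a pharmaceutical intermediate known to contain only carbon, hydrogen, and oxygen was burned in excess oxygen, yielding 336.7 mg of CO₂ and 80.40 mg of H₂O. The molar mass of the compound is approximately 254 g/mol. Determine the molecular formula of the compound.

C12H14O6

mol C = 0.3367 g CO₂ ÷ 44.009 g/mol = 0.0076507 mol
mol H = 2 × 0.08040 g H₂O ÷ 18.015 g/mol = 0.0089259 mol
mass O = 0.1621 − (0.091893 + 0.0089973) = 0.061210 g → mol O = 0.061210 ÷ 15.999 = 0.0038259 mol
Divide by the smallest (0.0038259 mol): C 2.000, H 2.333, O 1.000
Multiplying each by 3 gives whole numbers: C 6.00, H 7.00, O 3.00
Empirical formula: C6H7O3
Empirical-formula mass = 127.12 g/mol; 254 ÷ 127.12 ≈ 2, so the molecular formula is C12H14O6.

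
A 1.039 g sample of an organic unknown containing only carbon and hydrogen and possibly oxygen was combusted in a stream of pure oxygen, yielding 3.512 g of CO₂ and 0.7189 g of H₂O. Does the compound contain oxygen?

mol C = 3.512 g CO₂ ÷ 44.009 g/mol = 0.079802 mol
mol H = 2 × 0.7189 g H₂O ÷ 18.015 g/mol = 0.079811 mol
C and H together account for 1.0389 g — essentially the entire 1.039 g sample — so the compound contains no oxygen.

no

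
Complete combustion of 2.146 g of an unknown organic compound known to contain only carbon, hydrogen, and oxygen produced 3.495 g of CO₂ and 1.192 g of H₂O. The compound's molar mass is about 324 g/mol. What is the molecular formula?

C12H20O10

mol C = 3.495 g CO₂ ÷ 44.009 g/mol = 0.079416 mol
mol H = 2 × 1.192 g H₂O ÷ 18.015 g/mol = 0.13233 mol
mass O = 2.146 − (0.95386 + 0.13339) = 1.0587 g → mol O = 1.0587 ÷ 15.999 = 0.066176 mol
Divide by the smallest (0.066176 mol): C 1.200, H 2.000, O 1.000
Multiplying each by 5 gives whole numbers: C 6.00, H 10.00, O 5.00
Empirical formula: C6H10O5
Empirical-formula mass = 162.14 g/mol; 324 ÷ 162.14 ≈ 2, so the molecular formula is C12H20O10.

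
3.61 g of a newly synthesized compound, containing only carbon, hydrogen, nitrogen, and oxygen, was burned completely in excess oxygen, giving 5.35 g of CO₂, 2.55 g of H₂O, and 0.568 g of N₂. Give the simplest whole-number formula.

mol C = 5.35 g CO₂ ÷ 44.009 g/mol = 0.1216 mol
mol H = 2 × 2.55 g H₂O ÷ 18.015 g/mol = 0.2831 mol
mol N = 2 × 0.568 g N₂ ÷ 28.014 g/mol = 0.04055 mol
mass O = 3.61 − (1.460 + 0.2854 + 0.5680) = 1.297 g → mol O = 1.297 ÷ 15.999 = 0.08104 mol
Divide by the smallest (0.04055 mol): C 2.998, H 6.981, N 1.000, O 1.998

C3H7NO2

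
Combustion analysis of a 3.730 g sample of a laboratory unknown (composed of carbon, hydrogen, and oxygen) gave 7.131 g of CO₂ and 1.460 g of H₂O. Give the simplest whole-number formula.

mol C = 7.131 g CO₂ ÷ 44.009 g/mol = 0.16204 mol
mol H = 2 × 1.460 g H₂O ÷ 18.015 g/mol = 0.16209 mol
mass O = 3.730 − (1.9462 + 0.16338) = 1.6204 g → mol O = 1.6204 ÷ 15.999 = 0.10128 mol
Divide by the smallest (0.10128 mol): C 1.600, H 1.600, O 1.000
Multiplying each by 5 gives whole numbers: C 8.00, H 8.00, O 5.00

C8H8O5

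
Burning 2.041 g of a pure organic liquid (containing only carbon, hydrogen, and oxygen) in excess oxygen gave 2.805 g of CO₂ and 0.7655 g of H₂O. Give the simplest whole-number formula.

mol C = 2.805 g CO₂ ÷ 44.009 g/mol = 0.063737 mol
mol H = 2 × 0.7655 g H₂O ÷ 18.015 g/mol = 0.084985 mol
mass O = 2.041 − (0.76554 + 0.085665) = 1.1898 g → mol O = 1.1898 ÷ 15.999 = 0.074367 mol
Divide by the smallest (0.063737 mol): C 1.000, H 1.333, O 1.167
Multiplying each by 6 gives whole numbers: C 6.00, H 8.00, O 7.00

C6H8O7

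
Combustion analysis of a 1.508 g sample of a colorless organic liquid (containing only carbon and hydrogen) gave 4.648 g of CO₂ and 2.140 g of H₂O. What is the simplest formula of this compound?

C4H9

mol C = 4.648 g CO₂ ÷ 44.009 g/mol = 0.10561 mol
mol H = 2 × 2.140 g H₂O ÷ 18.015 g/mol = 0.23758 mol
Divide by the smallest (0.10561 mol): C 1.000, H 2.249
Multiplying each by 4 gives whole numbers: C 4.00, H 9.00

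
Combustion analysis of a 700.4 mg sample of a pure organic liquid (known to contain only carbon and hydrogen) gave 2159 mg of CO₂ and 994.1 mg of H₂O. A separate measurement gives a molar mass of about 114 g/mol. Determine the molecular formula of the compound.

C8H18

mol C = 2.159 g CO₂ ÷ 44.009 g/mol = 0.049058 mol
mol H = 2 × 0.9941 g H₂O ÷ 18.015 g/mol = 0.11036 mol
Divide by the smallest (0.049058 mol): C 1.000, H 2.250
Multiplying each by 4 gives whole numbers: C 4.00, H 9.00
Empirical formula: C4H9
Empirical-formula mass = 57.12 g/mol; 114 ÷ 57.12 ≈ 2, so the molecular formula is C8H18.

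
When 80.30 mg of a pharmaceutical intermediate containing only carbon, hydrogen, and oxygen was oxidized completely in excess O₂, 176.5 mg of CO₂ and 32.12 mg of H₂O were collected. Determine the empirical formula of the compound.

mol C = 0.1765 g CO₂ ÷ 44.009 g/mol = 0.0040105 mol
mol H = 2 × 0.03212 g H₂O ÷ 18.015 g/mol = 0.0035659 mol
mass O = 0.08030 − (0.048171 + 0.0035944) = 0.028535 g → mol O = 0.028535 ÷ 15.999 = 0.0017835 mol
Divide by the smallest (0.0017835 mol): C 2.249, H 1.999, O 1.000
Multiplying each by 4 gives whole numbers: C 8.99, H 8.00, O 4.00

C9H8O4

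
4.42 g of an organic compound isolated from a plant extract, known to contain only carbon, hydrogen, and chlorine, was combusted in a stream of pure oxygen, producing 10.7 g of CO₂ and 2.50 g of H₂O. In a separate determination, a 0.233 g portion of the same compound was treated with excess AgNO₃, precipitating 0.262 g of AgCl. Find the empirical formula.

C7H8Cl

mol C = 10.7 g CO₂ ÷ 44.009 g/mol = 0.2431 mol
mol H = 2 × 2.50 g H₂O ÷ 18.015 g/mol = 0.2775 mol
From the AgCl data: mol Cl per gram of compound = (0.262 ÷ 143.318) ÷ 0.233 = 0.007846 mol/g, so in the 4.42 g combustion sample mol Cl = 0.03468 mol
Divide by the smallest (0.03468 mol): C 7.011, H 8.003, Cl 1.000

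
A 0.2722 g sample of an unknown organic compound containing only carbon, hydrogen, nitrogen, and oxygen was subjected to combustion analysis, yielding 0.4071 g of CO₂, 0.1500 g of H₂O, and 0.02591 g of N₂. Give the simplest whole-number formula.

C5H9NO4

mol C = 0.4071 g CO₂ ÷ 44.009 g/mol = 0.0092504 mol
mol H = 2 × 0.1500 g H₂O ÷ 18.015 g/mol = 0.016653 mol
mol N = 2 × 0.02591 g N₂ ÷ 28.014 g/mol = 0.0018498 mol
mass O = 0.2722 − (0.11111 + 0.016786 + 0.025910) = 0.11840 g → mol O = 0.11840 ÷ 15.999 = 0.0074003 mol
Divide by the smallest (0.0018498 mol): C 5.001, H 9.003, N 1.000, O 4.001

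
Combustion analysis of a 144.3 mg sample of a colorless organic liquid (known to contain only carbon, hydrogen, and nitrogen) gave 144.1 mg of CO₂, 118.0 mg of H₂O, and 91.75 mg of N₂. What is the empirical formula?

mol C = 0.1441 g CO₂ ÷ 44.009 g/mol = 0.0032743 mol
mol H = 2 × 0.1180 g H₂O ÷ 18.015 g/mol = 0.013100 mol
mol N = 2 × 0.09175 g N₂ ÷ 28.014 g/mol = 0.0065503 mol
Divide by the smallest (0.0032743 mol): C 1.000, H 4.001, N 2.000

CH4N2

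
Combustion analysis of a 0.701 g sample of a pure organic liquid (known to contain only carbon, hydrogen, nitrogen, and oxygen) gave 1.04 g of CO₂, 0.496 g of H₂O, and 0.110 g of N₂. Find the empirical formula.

mol C = 1.04 g CO₂ ÷ 44.009 g/mol = 0.02363 mol
mol H = 2 × 0.496 g H₂O ÷ 18.015 g/mol = 0.05507 mol
mol N = 2 × 0.110 g N₂ ÷ 28.014 g/mol = 0.007853 mol
mass O = 0.701 − (0.2838 + 0.05551 + 0.1100) = 0.2517 g → mol O = 0.2517 ÷ 15.999 = 0.01573 mol
Divide by the smallest (0.007853 mol): C 3.009, H 7.012, N 1.000, O 2.003

C3H7NO2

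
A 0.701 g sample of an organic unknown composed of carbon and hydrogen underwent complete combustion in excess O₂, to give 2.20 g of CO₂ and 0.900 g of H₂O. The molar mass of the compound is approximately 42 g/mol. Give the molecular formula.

C3H6

mol C = 2.20 g CO₂ ÷ 44.009 g/mol = 0.04999 mol
mol H = 2 × 0.900 g H₂O ÷ 18.015 g/mol = 0.09992 mol
Divide by the smallest (0.04999 mol): C 1.000, H 1.999
Empirical formula: CH2
Empirical-formula mass = 14.03 g/mol; 42 ÷ 14.03 ≈ 3, so the molecular formula is C3H6.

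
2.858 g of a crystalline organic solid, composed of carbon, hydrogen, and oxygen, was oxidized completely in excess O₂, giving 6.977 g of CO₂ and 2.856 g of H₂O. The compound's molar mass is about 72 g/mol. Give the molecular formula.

C4H8O

mol C = 6.977 g CO₂ ÷ 44.009 g/mol = 0.15854 mol
mol H = 2 × 2.856 g H₂O ÷ 18.015 g/mol = 0.31707 mol
mass O = 2.858 − (1.9042 + 0.31961) = 0.63422 g → mol O = 0.63422 ÷ 15.999 = 0.039641 mol
Divide by the smallest (0.039641 mol): C 3.999, H 7.998, O 1.000
Empirical formula: C4H8O
Empirical-formula mass = 72.11 g/mol; 72 ÷ 72.11 ≈ 1, so the molecular formula is C4H8O.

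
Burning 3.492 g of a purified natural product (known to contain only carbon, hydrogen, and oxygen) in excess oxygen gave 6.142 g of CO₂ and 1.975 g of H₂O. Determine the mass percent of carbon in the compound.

mol C = 6.142 g CO₂ ÷ 44.009 g/mol = 0.13956 mol
mol H = 2 × 1.975 g H₂O ÷ 18.015 g/mol = 0.21926 mol
mass O = 3.492 − (1.6763 + 0.22102) = 1.5947 g → mol O = 1.5947 ÷ 15.999 = 0.099675 mol
mass % C = 1.6763 g ÷ 3.492 g × 100%

48.00%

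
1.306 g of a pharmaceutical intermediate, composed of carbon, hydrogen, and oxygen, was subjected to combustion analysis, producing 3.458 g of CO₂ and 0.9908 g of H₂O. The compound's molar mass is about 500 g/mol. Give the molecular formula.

mol C = 3.458 g CO₂ ÷ 44.009 g/mol = 0.078575 mol
mol H = 2 × 0.9908 g H₂O ÷ 18.015 g/mol = 0.11000 mol
mass O = 1.306 − (0.94376 + 0.11088) = 0.25136 g → mol O = 0.25136 ÷ 15.999 = 0.015711 mol
Divide by the smallest (0.015711 mol): C 5.001, H 7.001, O 1.000
Empirical formula: C5H7O
Empirical-formula mass = 83.11 g/mol; 500 ÷ 83.11 ≈ 6, so the molecular formula is C30H42O6.

C30H42O6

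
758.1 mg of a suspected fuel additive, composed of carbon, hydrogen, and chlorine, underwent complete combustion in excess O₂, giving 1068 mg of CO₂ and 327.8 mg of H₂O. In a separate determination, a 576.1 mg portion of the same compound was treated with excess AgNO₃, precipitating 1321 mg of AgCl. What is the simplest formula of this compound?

C2H3Cl

mol C = 1.068 g CO₂ ÷ 44.009 g/mol = 0.024268 mol
mol H = 2 × 0.3278 g H₂O ÷ 18.015 g/mol = 0.036392 mol
From the AgCl data: mol Cl per gram of compound = (1.321 ÷ 143.318) ÷ 0.5761 = 0.015999 mol/g, so in the 0.7581 g combustion sample mol Cl = 0.012129 mol
Divide by the smallest (0.012129 mol): C 2.001, H 3.000, Cl 1.000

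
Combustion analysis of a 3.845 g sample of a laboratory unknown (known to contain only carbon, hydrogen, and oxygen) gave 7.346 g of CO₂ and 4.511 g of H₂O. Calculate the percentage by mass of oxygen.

mol C = 7.346 g CO₂ ÷ 44.009 g/mol = 0.16692 mol
mol H = 2 × 4.511 g H₂O ÷ 18.015 g/mol = 0.50080 mol
mass O = 3.845 − (2.0049 + 0.50481) = 1.3353 g → mol O = 1.3353 ÷ 15.999 = 0.083462 mol
mass % O = 1.3353 g ÷ 3.845 g × 100%

34.73%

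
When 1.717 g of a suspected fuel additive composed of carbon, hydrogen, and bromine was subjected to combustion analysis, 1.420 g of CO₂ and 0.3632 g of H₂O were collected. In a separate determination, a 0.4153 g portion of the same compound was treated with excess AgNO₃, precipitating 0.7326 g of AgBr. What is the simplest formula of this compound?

C4H5Br2

mol C = 1.420 g CO₂ ÷ 44.009 g/mol = 0.032266 mol
mol H = 2 × 0.3632 g H₂O ÷ 18.015 g/mol = 0.040322 mol
From the AgBr data: mol Br per gram of compound = (0.7326 ÷ 187.772) ÷ 0.4153 = 0.0093945 mol/g, so in the 1.717 g combustion sample mol Br = 0.016130 mol
Divide by the smallest (0.016130 mol): C 2.000, H 2.500, Br 1.000
Multiplying each by 2 gives whole numbers: C 4.00, H 5.00, Br 2.00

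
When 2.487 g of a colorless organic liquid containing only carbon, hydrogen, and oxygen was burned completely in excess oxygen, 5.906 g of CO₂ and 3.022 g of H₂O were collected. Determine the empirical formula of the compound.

mol C = 5.906 g CO₂ ÷ 44.009 g/mol = 0.13420 mol
mol H = 2 × 3.022 g H₂O ÷ 18.015 g/mol = 0.33550 mol
mass O = 2.487 − (1.6119 + 0.33818) = 0.53694 g → mol O = 0.53694 ÷ 15.999 = 0.033561 mol
Divide by the smallest (0.033561 mol): C 3.999, H 9.997, O 1.000

C4H10O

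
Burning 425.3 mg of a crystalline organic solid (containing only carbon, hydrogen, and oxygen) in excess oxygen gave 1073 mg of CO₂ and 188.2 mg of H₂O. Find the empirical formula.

mol C = 1.073 g CO₂ ÷ 44.009 g/mol = 0.024381 mol
mol H = 2 × 0.1882 g H₂O ÷ 18.015 g/mol = 0.020894 mol
mass O = 0.4253 − (0.29284 + 0.021061) = 0.11139 g → mol O = 0.11139 ÷ 15.999 = 0.0069626 mol
Divide by the smallest (0.0069626 mol): C 3.502, H 3.001, O 1.000
Multiplying each by 2 gives whole numbers: C 7.00, H 6.00, O 2.00

C7H6O2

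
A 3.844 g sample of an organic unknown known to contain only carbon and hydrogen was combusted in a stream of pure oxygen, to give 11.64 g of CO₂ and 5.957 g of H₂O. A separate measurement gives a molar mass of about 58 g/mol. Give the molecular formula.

mol C = 11.64 g CO₂ ÷ 44.009 g/mol = 0.26449 mol
mol H = 2 × 5.957 g H₂O ÷ 18.015 g/mol = 0.66134 mol
Divide by the smallest (0.26449 mol): C 1.000, H 2.500
Multiplying each by 2 gives whole numbers: C 2.00, H 5.00
Empirical formula: C2H5
Empirical-formula mass = 29.06 g/mol; 58 ÷ 29.06 ≈ 2, so the molecular formula is C4H10.

C4H10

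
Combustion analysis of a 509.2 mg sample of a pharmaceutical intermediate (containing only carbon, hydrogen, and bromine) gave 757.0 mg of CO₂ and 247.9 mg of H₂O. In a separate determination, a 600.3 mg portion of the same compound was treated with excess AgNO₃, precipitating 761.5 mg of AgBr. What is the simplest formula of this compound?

C5H8Br

mol C = 0.7570 g CO₂ ÷ 44.009 g/mol = 0.017201 mol
mol H = 2 × 0.2479 g H₂O ÷ 18.015 g/mol = 0.027522 mol
From the AgBr data: mol Br per gram of compound = (0.7615 ÷ 187.772) ÷ 0.6003 = 0.0067557 mol/g, so in the 0.5092 g combustion sample mol Br = 0.0034400 mol
Divide by the smallest (0.0034400 mol): C 5.000, H 8.000, Br 1.000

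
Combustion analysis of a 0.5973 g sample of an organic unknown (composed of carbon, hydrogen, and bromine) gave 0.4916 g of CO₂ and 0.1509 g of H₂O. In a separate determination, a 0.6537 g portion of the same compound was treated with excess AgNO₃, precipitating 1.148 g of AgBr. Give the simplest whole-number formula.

mol C = 0.4916 g CO₂ ÷ 44.009 g/mol = 0.011170 mol
mol H = 2 × 0.1509 g H₂O ÷ 18.015 g/mol = 0.016753 mol
From the AgBr data: mol Br per gram of compound = (1.148 ÷ 187.772) ÷ 0.6537 = 0.0093526 mol/g, so in the 0.5973 g combustion sample mol Br = 0.0055863 mol
Divide by the smallest (0.0055863 mol): C 2.000, H 2.999, Br 1.000

C2H3Br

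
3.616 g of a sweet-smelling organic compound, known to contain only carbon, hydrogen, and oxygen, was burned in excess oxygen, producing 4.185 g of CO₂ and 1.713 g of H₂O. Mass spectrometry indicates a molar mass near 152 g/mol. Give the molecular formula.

mol C = 4.185 g CO₂ ÷ 44.009 g/mol = 0.095094 mol
mol H = 2 × 1.713 g H₂O ÷ 18.015 g/mol = 0.19017 mol
mass O = 3.616 − (1.1422 + 0.19170) = 2.2821 g → mol O = 2.2821 ÷ 15.999 = 0.14264 mol
Divide by the smallest (0.095094 mol): C 1.000, H 2.000, O 1.500
Multiplying each by 2 gives whole numbers: C 2.00, H 4.00, O 3.00
Empirical formula: C2H4O3
Empirical-formula mass = 76.05 g/mol; 152 ÷ 76.05 ≈ 2, so the molecular formula is C4H8O6.

C4H8O6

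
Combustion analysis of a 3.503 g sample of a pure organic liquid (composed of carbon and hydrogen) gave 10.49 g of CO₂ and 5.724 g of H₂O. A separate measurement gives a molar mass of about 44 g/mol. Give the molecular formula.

C3H8

mol C = 10.49 g CO₂ ÷ 44.009 g/mol = 0.23836 mol
mol H = 2 × 5.724 g H₂O ÷ 18.015 g/mol = 0.63547 mol
Divide by the smallest (0.23836 mol): C 1.000, H 2.666
Multiplying each by 3 gives whole numbers: C 3.00, H 8.00
Empirical formula: C3H8
Empirical-formula mass = 44.10 g/mol; 44 ÷ 44.10 ≈ 1, so the molecular formula is C3H8.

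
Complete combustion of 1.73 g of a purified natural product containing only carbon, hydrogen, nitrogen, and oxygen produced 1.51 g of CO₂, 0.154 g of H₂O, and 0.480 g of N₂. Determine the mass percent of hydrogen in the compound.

1.0%

mol C = 1.51 g CO₂ ÷ 44.009 g/mol = 0.03431 mol
mol H = 2 × 0.154 g H₂O ÷ 18.015 g/mol = 0.01710 mol
mol N = 2 × 0.480 g N₂ ÷ 28.014 g/mol = 0.03427 mol
mass O = 1.73 − (0.4121 + 0.01723 + 0.4800) = 0.8207 g → mol O = 0.8207 ÷ 15.999 = 0.05129 mol
mass % H = 0.01723 g ÷ 1.73 g × 100%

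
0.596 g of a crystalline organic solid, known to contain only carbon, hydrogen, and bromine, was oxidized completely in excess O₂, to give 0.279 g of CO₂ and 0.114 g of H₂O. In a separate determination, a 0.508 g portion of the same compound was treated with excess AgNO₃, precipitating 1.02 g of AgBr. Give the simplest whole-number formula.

mol C = 0.279 g CO₂ ÷ 44.009 g/mol = 0.006340 mol
mol H = 2 × 0.114 g H₂O ÷ 18.015 g/mol = 0.01266 mol
From the AgBr data: mol Br per gram of compound = (1.02 ÷ 187.772) ÷ 0.508 = 0.01069 mol/g, so in the 0.596 g combustion sample mol Br = 0.006373 mol
Divide by the smallest (0.006340 mol): C 1.000, H 1.996, Br 1.005

CH2Br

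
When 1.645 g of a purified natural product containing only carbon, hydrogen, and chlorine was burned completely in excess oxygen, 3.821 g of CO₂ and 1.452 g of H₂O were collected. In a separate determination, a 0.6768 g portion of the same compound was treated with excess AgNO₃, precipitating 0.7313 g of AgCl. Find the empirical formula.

C7H13Cl

mol C = 3.821 g CO₂ ÷ 44.009 g/mol = 0.086823 mol
mol H = 2 × 1.452 g H₂O ÷ 18.015 g/mol = 0.16120 mol
From the AgCl data: mol Cl per gram of compound = (0.7313 ÷ 143.318) ÷ 0.6768 = 0.0075394 mol/g, so in the 1.645 g combustion sample mol Cl = 0.012402 mol
Divide by the smallest (0.012402 mol): C 7.001, H 12.998, Cl 1.000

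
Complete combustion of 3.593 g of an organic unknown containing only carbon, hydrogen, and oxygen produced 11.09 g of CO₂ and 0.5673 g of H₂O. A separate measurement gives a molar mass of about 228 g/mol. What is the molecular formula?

C16H4O2

mol C = 11.09 g CO₂ ÷ 44.009 g/mol = 0.25199 mol
mol H = 2 × 0.5673 g H₂O ÷ 18.015 g/mol = 0.062981 mol
mass O = 3.593 − (3.0267 + 0.063485) = 0.50282 g → mol O = 0.50282 ÷ 15.999 = 0.031428 mol
Divide by the smallest (0.031428 mol): C 8.018, H 2.004, O 1.000
Empirical formula: C8H2O
Empirical-formula mass = 114.10 g/mol; 228 ÷ 114.10 ≈ 2, so the molecular formula is C16H4O2.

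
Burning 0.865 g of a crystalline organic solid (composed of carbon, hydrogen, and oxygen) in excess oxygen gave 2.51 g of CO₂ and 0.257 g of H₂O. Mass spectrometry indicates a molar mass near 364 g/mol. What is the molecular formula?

C24H12O4

mol C = 2.51 g CO₂ ÷ 44.009 g/mol = 0.05703 mol
mol H = 2 × 0.257 g H₂O ÷ 18.015 g/mol = 0.02853 mol
mass O = 0.865 − (0.6850 + 0.02876) = 0.1512 g → mol O = 0.1512 ÷ 15.999 = 0.009451 mol
Divide by the smallest (0.009451 mol): C 6.035, H 3.019, O 1.000
Empirical formula: C6H3O
Empirical-formula mass = 91.09 g/mol; 364 ÷ 91.09 ≈ 4, so the molecular formula is C24H12O4.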